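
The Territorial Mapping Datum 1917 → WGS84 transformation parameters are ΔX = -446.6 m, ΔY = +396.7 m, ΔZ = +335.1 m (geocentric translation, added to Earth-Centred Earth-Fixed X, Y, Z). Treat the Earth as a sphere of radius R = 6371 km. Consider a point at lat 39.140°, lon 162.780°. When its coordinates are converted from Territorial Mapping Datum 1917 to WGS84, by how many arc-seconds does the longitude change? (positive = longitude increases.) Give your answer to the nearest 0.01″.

Δλ = -10.30″

sin φ = 0.631217, cos φ = 0.775606, sin λ = 0.296041, cos λ = -0.955175.
East component: ΔE = −sin λ·ΔX + cos λ·ΔY = −(0.296041)(-446.6) + (-0.955175)(396.7) = -246.71 m.
1° of latitude spans πR/180 = 111195 m; at latitude φ, 1° of longitude spans that × cos φ = 86243.4 m, so Δλ = -246.71 / 86243.4 × 3600 = -10.298″.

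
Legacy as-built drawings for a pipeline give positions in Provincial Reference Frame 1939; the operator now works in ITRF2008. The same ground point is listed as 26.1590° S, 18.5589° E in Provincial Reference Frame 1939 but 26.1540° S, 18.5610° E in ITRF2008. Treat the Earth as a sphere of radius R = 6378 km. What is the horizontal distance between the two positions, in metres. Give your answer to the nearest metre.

Δφ = -26.1540° − -26.1590° = +0.0050°; Δλ = 18.5610° − 18.5589° = +0.0021°.
1° along a meridian = πR/180 = 111317 m.
ΔN = Δφ × 111317 = 556.6 m; ΔE = Δλ × 111317 × cos(-26.1590°) = +0.0021 × 111317 × 0.897574 = 209.8 m.
Distance = √(ΔE² + ΔN²) = √(209.8² + 556.6²) = 594.8 m.

595 m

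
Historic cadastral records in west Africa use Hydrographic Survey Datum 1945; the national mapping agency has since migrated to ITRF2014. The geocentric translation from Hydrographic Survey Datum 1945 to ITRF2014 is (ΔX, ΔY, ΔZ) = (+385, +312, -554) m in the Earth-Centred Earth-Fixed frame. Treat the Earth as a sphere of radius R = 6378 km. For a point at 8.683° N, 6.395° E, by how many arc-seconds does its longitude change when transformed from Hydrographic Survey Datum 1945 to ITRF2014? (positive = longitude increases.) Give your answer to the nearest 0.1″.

sin φ = 0.150968, cos φ = 0.988539, sin λ = 0.111382, cos λ = 0.993778.
East component: ΔE = −sin λ·ΔX + cos λ·ΔY = −(0.111382)(385) + (0.993778)(312) = 267.18 m.
1° of latitude spans πR/180 = 111317 m; at latitude φ, 1° of longitude spans that × cos φ = 110041.3 m, so Δλ = 267.18 / 110041.3 × 3600 = 8.741″.

Δλ = 8.7″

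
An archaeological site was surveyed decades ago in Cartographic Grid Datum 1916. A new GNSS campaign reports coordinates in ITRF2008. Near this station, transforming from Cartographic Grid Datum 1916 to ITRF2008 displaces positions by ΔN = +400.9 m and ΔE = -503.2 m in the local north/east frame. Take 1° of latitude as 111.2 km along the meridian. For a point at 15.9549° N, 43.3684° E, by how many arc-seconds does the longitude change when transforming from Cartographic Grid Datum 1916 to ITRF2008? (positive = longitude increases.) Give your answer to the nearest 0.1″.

At latitude 15.9549°, cos φ = 0.961478.
1° of longitude at this latitude = 111.2 × cos φ = 106.92 km, so Δλ = -503.2 / 106916.4 = -0.0047065° = -16.943″.

Δλ = -16.9″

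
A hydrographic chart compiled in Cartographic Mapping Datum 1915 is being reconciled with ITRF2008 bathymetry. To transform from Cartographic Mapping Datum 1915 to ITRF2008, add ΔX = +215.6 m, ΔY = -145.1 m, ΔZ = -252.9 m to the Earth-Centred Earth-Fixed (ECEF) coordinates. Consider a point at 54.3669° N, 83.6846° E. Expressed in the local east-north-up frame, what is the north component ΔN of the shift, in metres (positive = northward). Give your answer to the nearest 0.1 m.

At φ = 54.3669°, λ = 83.6846°: sin φ = 0.812764, cos φ = 0.582593, sin λ = 0.993931, cos λ = 0.110001.
ΔN = −sin φ cos λ·ΔX − sin φ sin λ·ΔY + cos φ·ΔZ = −(0.812764)(0.110001)(215.6) − (0.812764)(0.993931)(-145.1) + (0.582593)(-252.9) = -49.40 m.

ΔN = -49.4 m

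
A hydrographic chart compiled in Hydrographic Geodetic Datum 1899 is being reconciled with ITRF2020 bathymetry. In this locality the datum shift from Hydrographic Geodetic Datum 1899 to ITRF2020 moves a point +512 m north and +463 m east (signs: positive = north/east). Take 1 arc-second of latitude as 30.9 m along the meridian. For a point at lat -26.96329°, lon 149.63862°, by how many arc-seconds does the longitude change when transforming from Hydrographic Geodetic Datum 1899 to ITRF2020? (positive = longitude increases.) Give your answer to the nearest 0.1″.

Δλ = 16.8″

At latitude -26.96329°, cos φ = 0.891297.
1″ of longitude at this latitude = 30.90 × cos φ = 27.5411 m, so Δλ = 463.0 / 27.5411 = 16.811″.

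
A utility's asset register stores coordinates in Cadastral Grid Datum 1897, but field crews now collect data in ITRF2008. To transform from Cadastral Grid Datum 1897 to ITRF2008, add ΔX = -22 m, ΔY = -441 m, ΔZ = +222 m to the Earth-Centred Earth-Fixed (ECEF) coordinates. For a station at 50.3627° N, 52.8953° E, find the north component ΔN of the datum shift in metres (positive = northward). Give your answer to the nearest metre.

The local north axis is (−sin φ cos λ, −sin φ sin λ, cos φ), giving ΔN = 10.221 + 270.853 + 141.619 = 422.69 m.

ΔN = 423 m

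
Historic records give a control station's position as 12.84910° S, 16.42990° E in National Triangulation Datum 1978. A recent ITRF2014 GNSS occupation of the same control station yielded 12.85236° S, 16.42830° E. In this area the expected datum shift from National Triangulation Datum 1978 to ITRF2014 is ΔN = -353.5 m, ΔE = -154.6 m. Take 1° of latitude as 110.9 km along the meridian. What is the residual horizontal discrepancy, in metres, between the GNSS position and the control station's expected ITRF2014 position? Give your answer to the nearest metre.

Observed coordinate differences: Δφ = -0.00326°, Δλ = -0.00160°.
Converting to metres (1° lat = 110900 m, cos φ = 0.974959): observed ΔN = -361.5 m, observed ΔE = -173.0 m.
Subtracting the expected shift leaves a residual of -361.5 − (-353.5) = -8.0 m north and -173.0 − (-154.6) = -18.4 m east.
Residual distance = √((-8.0)² + (-18.4)²) = 20.1 m.

20 m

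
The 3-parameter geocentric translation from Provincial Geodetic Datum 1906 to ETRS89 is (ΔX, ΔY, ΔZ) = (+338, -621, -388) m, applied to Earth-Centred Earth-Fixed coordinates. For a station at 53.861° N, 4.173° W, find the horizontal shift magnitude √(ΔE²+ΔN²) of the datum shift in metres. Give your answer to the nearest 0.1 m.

801.7 m

At φ = 53.861°, λ = -4.173°: sin φ = 0.807589, cos φ = 0.589746, sin λ = -0.072768, cos λ = 0.997349.
ΔE = −sin λ·ΔX + cos λ·ΔY = −(-0.072768)·(338) + (0.997349)·(-621) = -594.76 m.
ΔN = −sin φ cos λ·ΔX − sin φ sin λ·ΔY + cos φ·ΔZ = −(0.807589)(0.997349)(338) − (0.807589)(-0.072768)(-621) + (0.589746)(-388) = -537.56 m.
Horizontal magnitude = √(ΔE² + ΔN²) = √((-594.76)² + (-537.56)²) = 801.69 m.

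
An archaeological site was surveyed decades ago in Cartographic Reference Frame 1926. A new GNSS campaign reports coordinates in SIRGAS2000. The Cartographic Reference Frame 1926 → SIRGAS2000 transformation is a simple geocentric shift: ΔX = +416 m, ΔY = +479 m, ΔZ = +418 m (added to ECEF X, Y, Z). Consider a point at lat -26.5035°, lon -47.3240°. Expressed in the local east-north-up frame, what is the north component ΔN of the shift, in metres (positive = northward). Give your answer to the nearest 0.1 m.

ΔN = 342.8 m

The local north axis is (−sin φ cos λ, −sin φ sin λ, cos φ), giving ΔN = 125.837 − 157.152 + 374.071 = 342.76 m.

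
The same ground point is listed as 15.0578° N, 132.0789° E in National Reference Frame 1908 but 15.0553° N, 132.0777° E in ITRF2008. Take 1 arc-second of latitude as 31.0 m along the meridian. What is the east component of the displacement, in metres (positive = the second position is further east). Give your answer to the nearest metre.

Δφ = 15.0553° − 15.0578° = -0.0025°; Δλ = 132.0777° − 132.0789° = -0.0012°.
1° of latitude = 3600 × 31.00 = 111600 m.
ΔN = Δφ × 111600 = -279.0 m; ΔE = Δλ × 111600 × cos(15.0578°) = -0.0012 × 111600 × 0.965664 = -129.3 m.

ΔE = -129 m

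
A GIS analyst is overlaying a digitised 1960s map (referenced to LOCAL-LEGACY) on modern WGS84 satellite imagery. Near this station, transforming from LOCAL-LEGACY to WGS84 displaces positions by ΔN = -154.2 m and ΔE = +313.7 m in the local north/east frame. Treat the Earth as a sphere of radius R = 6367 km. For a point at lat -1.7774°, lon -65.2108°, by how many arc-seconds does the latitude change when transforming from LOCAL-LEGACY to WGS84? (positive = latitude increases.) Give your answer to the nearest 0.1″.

On a sphere of radius R, 1 rad of latitude = R, so Δφ = ΔN / R = -154.2 / 6367000 = -2.4219e-05 rad = -4.995″.

Δφ = -5.0″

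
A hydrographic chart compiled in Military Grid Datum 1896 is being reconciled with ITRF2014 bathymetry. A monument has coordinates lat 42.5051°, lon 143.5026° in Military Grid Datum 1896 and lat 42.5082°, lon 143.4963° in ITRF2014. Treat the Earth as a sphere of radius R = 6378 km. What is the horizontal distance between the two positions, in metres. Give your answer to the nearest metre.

Δφ = 42.5082° − 42.5051° = +0.0031°; Δλ = 143.4963° − 143.5026° = -0.0063°.
1° along a meridian = πR/180 = 111317 m.
ΔN = Δφ × 111317 = 345.1 m; ΔE = Δλ × 111317 × cos(42.5051°) = -0.0063 × 111317 × 0.737217 = -517.0 m.
Distance = √(ΔE² + ΔN²) = √((-517.0)² + 345.1²) = 621.6 m.

622 m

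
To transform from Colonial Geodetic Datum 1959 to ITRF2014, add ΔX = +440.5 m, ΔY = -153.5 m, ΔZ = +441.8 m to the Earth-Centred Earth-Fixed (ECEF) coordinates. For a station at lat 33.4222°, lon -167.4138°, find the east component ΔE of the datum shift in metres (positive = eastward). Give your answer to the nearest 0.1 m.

ΔE = 245.8 m

The local east axis at (φ, λ) is (−sin λ, cos λ, 0), so ΔE = −sin(-167.4138°)·440.5 + cos(-167.4138°)·(-153.5) = 245.80 m.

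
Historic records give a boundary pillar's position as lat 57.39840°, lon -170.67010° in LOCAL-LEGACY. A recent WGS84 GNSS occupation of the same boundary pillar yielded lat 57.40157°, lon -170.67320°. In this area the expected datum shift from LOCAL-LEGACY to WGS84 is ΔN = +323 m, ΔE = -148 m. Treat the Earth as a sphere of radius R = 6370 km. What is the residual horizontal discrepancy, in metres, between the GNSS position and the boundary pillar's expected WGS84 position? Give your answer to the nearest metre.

Observed coordinate differences: Δφ = +0.00317°, Δλ = -0.00310°.
Converting to metres (1° lat = 111177 m, cos φ = 0.538794): observed ΔN = 352.4 m, observed ΔE = -185.7 m.
Subtracting the expected shift leaves a residual of 352.4 − (323) = 29.4 m north and -185.7 − (-148) = -37.7 m east.
Residual distance = √(29.4² + (-37.7)²) = 47.8 m.

48 m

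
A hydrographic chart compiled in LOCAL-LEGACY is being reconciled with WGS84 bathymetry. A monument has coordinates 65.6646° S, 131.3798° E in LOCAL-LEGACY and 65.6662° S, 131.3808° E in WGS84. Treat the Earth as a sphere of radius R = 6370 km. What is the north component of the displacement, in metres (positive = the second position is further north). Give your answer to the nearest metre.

ΔN = -178 m

Δφ = -65.6662° − -65.6646° = -0.0016°; Δλ = 131.3808° − 131.3798° = +0.0010°.
1° along a meridian = πR/180 = 111177 m.
ΔN = Δφ × 111177 = -177.9 m; ΔE = Δλ × 111177 × cos(-65.6646°) = +0.0010 × 111177 × 0.412077 = 45.8 m.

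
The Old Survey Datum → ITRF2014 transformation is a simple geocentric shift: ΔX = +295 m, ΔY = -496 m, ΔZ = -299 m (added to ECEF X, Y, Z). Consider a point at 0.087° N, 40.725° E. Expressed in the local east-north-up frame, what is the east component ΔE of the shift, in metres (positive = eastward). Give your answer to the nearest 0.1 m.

The local east axis at (φ, λ) is (−sin λ, cos λ, 0), so ΔE = −sin(40.725°)·295 + cos(40.725°)·(-496) = -568.36 m.

ΔE = -568.4 m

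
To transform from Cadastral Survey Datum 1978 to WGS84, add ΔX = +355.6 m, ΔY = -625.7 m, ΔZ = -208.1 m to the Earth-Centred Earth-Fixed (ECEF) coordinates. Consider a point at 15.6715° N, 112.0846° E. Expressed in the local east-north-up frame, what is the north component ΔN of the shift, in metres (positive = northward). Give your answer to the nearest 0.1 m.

ΔN = -7.6 m

The local north axis is (−sin φ cos λ, −sin φ sin λ, cos φ), giving ΔN = 36.114 + 156.614 − 200.364 = -7.64 m.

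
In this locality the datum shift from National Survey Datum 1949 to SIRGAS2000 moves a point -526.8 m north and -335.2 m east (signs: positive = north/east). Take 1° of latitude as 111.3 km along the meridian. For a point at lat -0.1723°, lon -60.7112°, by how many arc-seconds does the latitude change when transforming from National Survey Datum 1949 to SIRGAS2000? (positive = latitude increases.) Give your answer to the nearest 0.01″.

Δφ = -17.04″

1° of latitude = 111.3 km, so Δφ = -526.8 / 111300 = -0.0047332° = -17.039″.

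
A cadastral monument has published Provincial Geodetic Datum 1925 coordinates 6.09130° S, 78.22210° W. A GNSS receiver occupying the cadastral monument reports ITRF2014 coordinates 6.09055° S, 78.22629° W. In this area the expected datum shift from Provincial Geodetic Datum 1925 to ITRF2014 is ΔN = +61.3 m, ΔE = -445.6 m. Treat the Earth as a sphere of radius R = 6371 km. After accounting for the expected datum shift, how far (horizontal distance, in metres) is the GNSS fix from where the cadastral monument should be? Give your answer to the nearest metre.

Observed coordinate differences: Δφ = +0.00075°, Δλ = -0.00419°.
Converting to metres (1° lat = 111195 m, cos φ = 0.994354): observed ΔN = 83.4 m, observed ΔE = -463.3 m.
Subtracting the expected shift leaves a residual of 83.4 − (61.3) = 22.1 m north and -463.3 − (-445.6) = -17.7 m east.
Residual distance = √(22.1² + (-17.7)²) = 28.3 m.

28 m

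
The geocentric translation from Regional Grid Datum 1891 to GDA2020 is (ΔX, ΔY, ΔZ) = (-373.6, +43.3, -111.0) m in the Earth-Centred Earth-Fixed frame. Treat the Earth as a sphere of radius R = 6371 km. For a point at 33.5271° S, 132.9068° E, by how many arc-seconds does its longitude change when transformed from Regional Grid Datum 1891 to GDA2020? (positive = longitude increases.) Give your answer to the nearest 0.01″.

Δλ = 9.48″

sin φ = -0.552331, cos φ = 0.833625, sin λ = 0.732462, cos λ = -0.680808.
East component: ΔE = −sin λ·ΔX + cos λ·ΔY = −(0.732462)(-373.6) + (-0.680808)(43.3) = 244.17 m.
1° of latitude spans πR/180 = 111195 m; at latitude φ, 1° of longitude spans that × cos φ = 92694.8 m, so Δλ = 244.17 / 92694.8 × 3600 = 9.483″.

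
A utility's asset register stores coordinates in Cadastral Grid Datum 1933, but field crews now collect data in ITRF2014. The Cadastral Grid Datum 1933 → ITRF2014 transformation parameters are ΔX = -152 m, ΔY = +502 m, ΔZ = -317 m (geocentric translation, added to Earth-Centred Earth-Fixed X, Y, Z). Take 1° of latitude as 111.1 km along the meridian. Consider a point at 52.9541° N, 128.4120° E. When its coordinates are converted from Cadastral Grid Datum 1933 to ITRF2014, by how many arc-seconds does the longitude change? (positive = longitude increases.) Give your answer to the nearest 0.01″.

sin φ = 0.798153, cos φ = 0.602455, sin λ = 0.783563, cos λ = -0.621312.
East component: ΔE = −sin λ·ΔX + cos λ·ΔY = −(0.783563)(-152) + (-0.621312)(502) = -192.80 m.
1° of latitude spans 111100 m; at latitude φ, 1° of longitude spans that × cos φ = 66932.7 m, so Δλ = -192.80 / 66932.7 × 3600 = -10.370″.

Δλ = -10.37″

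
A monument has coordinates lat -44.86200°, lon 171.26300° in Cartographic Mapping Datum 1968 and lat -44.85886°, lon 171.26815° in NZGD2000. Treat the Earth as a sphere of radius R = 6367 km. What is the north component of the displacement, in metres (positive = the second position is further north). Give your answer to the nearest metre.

ΔN = 349 m

Δφ = -44.85886° − -44.86200° = +0.00314°; Δλ = 171.26815° − 171.26300° = +0.00515°.
1° along a meridian = πR/180 = 111125 m.
ΔN = Δφ × 111125 = 348.9 m; ΔE = Δλ × 111125 × cos(-44.86200°) = +0.00515 × 111125 × 0.708808 = 405.6 m.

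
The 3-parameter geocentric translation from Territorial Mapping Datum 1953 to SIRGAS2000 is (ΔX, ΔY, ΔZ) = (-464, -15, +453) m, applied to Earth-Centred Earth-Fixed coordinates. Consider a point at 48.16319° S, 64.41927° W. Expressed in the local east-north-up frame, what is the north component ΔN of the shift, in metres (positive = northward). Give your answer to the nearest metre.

ΔN = 163 m

At φ = -48.16319°, λ = -64.41927°: sin φ = -0.745048, cos φ = 0.667011, sin λ = -0.901978, cos λ = 0.431782.
ΔN = −sin φ cos λ·ΔX − sin φ sin λ·ΔY + cos φ·ΔZ = −(-0.745048)(0.431782)(-464) − (-0.745048)(-0.901978)(-15) + (0.667011)(453) = 162.97 m.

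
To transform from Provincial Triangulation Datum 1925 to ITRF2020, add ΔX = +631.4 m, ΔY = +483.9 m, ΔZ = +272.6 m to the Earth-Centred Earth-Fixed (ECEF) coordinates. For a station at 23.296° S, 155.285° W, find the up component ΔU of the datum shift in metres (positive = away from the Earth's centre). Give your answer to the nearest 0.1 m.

ΔU = -820.4 m

The local up (radial) axis is (cos φ cos λ, cos φ sin λ, sin φ), giving ΔU = -526.803 − 185.827 − 107.808 = -820.44 m.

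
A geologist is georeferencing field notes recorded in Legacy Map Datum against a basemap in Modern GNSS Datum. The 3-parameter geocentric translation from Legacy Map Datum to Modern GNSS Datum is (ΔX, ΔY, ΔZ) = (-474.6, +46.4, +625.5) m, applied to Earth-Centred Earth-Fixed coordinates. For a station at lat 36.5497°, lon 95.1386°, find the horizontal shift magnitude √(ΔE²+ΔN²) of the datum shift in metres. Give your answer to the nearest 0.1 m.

649.4 m

At φ = 36.5497°, λ = 95.1386°: sin φ = 0.595520, cos φ = 0.803341, sin λ = 0.995981, cos λ = -0.089565.
ΔE = −sin λ·ΔX + cos λ·ΔY = −(0.995981)·(-474.6) + (-0.089565)·(46.4) = 468.54 m.
ΔN = −sin φ cos λ·ΔX − sin φ sin λ·ΔY + cos φ·ΔZ = −(0.595520)(-0.089565)(-474.6) − (0.595520)(0.995981)(46.4) + (0.803341)(625.5) = 449.65 m.
Horizontal magnitude = √(ΔE² + ΔN²) = √(468.54² + 449.65²) = 649.40 m.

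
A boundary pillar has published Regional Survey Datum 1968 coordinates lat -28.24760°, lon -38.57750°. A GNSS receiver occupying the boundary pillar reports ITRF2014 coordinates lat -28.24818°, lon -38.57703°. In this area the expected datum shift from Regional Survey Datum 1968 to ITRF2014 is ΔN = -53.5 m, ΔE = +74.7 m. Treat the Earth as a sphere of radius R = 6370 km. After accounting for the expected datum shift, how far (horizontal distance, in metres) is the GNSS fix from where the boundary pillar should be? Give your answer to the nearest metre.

31 m

Observed coordinate differences: Δφ = -0.00058°, Δλ = +0.00047°.
Converting to metres (1° lat = 111177 m, cos φ = 0.880911): observed ΔN = -64.5 m, observed ΔE = 46.0 m.
Subtracting the expected shift leaves a residual of -64.5 − (-53.5) = -11.0 m north and 46.0 − (74.7) = -28.7 m east.
Residual distance = √((-11.0)² + (-28.7)²) = 30.7 m.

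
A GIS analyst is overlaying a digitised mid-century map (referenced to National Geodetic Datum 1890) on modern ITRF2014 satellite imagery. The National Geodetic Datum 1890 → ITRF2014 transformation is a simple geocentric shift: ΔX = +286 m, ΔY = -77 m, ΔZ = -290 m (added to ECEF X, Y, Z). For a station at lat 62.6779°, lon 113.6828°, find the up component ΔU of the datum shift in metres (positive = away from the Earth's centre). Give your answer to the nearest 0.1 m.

ΔU = -342.7 m

The local up (radial) axis is (cos φ cos λ, cos φ sin λ, sin φ), giving ΔU = -52.728 − 32.366 − 257.648 = -342.74 m.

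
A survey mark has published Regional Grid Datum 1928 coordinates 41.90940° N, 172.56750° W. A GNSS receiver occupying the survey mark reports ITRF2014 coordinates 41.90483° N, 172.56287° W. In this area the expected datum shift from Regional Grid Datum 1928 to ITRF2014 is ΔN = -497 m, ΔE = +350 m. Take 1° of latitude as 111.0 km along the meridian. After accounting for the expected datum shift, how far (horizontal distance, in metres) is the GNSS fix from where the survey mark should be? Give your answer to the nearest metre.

34 m

Observed coordinate differences: Δφ = -0.00457°, Δλ = +0.00463°.
Converting to metres (1° lat = 111000 m, cos φ = 0.744202): observed ΔN = -507.3 m, observed ΔE = 382.5 m.
Subtracting the expected shift leaves a residual of -507.3 − (-497) = -10.3 m north and 382.5 − (350) = 32.5 m east.
Residual distance = √((-10.3)² + 32.5²) = 34.1 m.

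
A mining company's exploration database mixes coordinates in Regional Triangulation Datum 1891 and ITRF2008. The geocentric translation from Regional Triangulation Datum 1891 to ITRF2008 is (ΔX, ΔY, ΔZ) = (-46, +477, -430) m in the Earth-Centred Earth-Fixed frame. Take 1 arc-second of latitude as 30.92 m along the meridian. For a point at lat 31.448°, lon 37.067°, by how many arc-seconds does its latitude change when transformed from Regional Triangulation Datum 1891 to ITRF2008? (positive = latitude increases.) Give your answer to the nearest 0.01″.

sin φ = 0.521725, cos φ = 0.853114, sin λ = 0.602749, cos λ = 0.797931.
North component: ΔN = −sin φ cos λ·ΔX − sin φ sin λ·ΔY + cos φ·ΔZ = −(0.521725)(0.797931)(-46) − (0.521725)(0.602749)(477) + (0.853114)(-430) = -497.69 m.
1° of latitude spans 3600 × 30.92 = 111312 m, so Δφ = -497.69 / 111312 × 3600 = -16.096″.

Δφ = -16.10″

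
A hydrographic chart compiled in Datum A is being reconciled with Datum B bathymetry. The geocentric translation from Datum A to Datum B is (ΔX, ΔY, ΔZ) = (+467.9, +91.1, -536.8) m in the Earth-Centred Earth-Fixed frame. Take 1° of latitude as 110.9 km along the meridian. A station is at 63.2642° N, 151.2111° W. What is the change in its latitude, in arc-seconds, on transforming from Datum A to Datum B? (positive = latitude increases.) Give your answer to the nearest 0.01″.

sin φ = 0.893090, cos φ = 0.449877, sin λ = -0.481584, cos λ = -0.876400.
North component: ΔN = −sin φ cos λ·ΔX − sin φ sin λ·ΔY + cos φ·ΔZ = −(0.893090)(-0.876400)(467.9) − (0.893090)(-0.481584)(91.1) + (0.449877)(-536.8) = 163.92 m.
1° of latitude spans 110900 m, so Δφ = 163.92 / 110900 × 3600 = 5.321″.

Δφ = 5.32″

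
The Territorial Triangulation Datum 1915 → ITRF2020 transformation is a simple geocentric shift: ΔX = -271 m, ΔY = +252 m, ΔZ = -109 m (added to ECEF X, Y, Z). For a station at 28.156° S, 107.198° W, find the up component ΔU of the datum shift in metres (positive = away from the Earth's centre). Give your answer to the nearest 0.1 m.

At φ = -28.156°, λ = -107.198°: sin φ = -0.471874, cos φ = 0.881666, sin λ = -0.955289, cos λ = -0.295675.
ΔU = cos φ cos λ·ΔX + cos φ sin λ·ΔY + sin φ·ΔZ = (0.881666)(-0.295675)(-271) + (0.881666)(-0.955289)(252) + (-0.471874)(-109) = -90.17 m.

ΔU = -90.2 m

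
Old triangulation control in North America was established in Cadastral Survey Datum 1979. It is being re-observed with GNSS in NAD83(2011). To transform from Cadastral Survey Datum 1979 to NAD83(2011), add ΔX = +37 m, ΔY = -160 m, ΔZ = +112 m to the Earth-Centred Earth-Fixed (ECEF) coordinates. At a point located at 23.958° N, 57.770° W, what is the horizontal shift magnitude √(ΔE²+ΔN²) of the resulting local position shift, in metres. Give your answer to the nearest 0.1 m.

66.9 m

At φ = 23.958°, λ = -57.770°: sin φ = 0.406067, cos φ = 0.913843, sin λ = -0.845914, cos λ = 0.533319.
ΔE = −sin λ·ΔX + cos λ·ΔY = −(-0.845914)·(37) + (0.533319)·(-160) = -54.03 m.
ΔN = −sin φ cos λ·ΔX − sin φ sin λ·ΔY + cos φ·ΔZ = −(0.406067)(0.533319)(37) − (0.406067)(-0.845914)(-160) + (0.913843)(112) = 39.38 m.
Horizontal magnitude = √(ΔE² + ΔN²) = √((-54.03)² + 39.38²) = 66.86 m.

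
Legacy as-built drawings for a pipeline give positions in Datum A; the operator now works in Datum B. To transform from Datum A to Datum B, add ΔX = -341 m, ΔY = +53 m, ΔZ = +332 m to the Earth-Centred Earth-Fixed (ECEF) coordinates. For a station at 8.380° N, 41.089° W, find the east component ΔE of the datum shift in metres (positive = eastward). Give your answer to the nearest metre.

The local east axis at (φ, λ) is (−sin λ, cos λ, 0), so ΔE = −sin(-41.089°)·(-341) + cos(-41.089°)·53 = -184.17 m.

ΔE = -184 m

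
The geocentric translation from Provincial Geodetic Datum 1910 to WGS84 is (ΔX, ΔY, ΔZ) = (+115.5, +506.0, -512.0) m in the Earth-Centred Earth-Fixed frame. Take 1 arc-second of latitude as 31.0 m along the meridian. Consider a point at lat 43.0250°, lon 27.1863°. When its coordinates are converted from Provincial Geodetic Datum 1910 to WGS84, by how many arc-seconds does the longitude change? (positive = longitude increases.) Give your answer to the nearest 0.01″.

sin φ = 0.682317, cos φ = 0.731056, sin λ = 0.456885, cos λ = 0.889526.
East component: ΔE = −sin λ·ΔX + cos λ·ΔY = −(0.456885)(115.5) + (0.889526)(506.0) = 397.33 m.
1° of latitude spans 3600 × 31.00 = 111600 m; at latitude φ, 1° of longitude spans that × cos φ = 81585.9 m, so Δλ = 397.33 / 81585.9 × 3600 = 17.532″.

Δλ = 17.53″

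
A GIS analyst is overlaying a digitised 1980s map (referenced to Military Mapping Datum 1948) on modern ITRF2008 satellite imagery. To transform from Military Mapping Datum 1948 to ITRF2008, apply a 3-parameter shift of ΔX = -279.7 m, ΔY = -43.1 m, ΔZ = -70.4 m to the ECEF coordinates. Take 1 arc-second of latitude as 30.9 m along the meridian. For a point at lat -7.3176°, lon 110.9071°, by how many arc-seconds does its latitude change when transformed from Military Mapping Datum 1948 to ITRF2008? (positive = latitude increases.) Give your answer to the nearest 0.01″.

Δφ = -2.01″

sin φ = -0.127369, cos φ = 0.991855, sin λ = 0.934160, cos λ = -0.356854.
North component: ΔN = −sin φ cos λ·ΔX − sin φ sin λ·ΔY + cos φ·ΔZ = −(-0.127369)(-0.356854)(-279.7) − (-0.127369)(0.934160)(-43.1) + (0.991855)(-70.4) = -62.24 m.
1° of latitude spans 3600 × 30.90 = 111240 m, so Δφ = -62.24 / 111240 × 3600 = -2.014″.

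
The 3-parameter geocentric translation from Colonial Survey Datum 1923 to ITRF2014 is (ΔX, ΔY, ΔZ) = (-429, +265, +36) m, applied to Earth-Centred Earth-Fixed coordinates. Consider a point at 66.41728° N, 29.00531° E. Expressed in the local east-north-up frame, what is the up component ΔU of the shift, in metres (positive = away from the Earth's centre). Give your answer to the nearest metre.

The local up (radial) axis is (cos φ cos λ, cos φ sin λ, sin φ), giving ΔU = -150.104 + 51.408 + 32.993 = -65.70 m.

ΔU = -66 m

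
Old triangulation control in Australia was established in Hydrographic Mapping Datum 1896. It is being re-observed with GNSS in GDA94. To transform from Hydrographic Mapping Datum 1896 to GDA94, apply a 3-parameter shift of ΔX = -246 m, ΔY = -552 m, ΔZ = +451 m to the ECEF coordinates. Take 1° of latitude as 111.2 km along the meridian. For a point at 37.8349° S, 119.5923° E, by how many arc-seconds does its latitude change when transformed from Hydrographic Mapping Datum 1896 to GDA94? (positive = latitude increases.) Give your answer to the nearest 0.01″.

Δφ = 4.41″

sin φ = -0.613388, cos φ = 0.789782, sin λ = 0.869561, cos λ = -0.493825.
North component: ΔN = −sin φ cos λ·ΔX − sin φ sin λ·ΔY + cos φ·ΔZ = −(-0.613388)(-0.493825)(-246) − (-0.613388)(0.869561)(-552) + (0.789782)(451) = 136.28 m.
1° of latitude spans 111200 m, so Δφ = 136.28 / 111200 × 3600 = 4.412″.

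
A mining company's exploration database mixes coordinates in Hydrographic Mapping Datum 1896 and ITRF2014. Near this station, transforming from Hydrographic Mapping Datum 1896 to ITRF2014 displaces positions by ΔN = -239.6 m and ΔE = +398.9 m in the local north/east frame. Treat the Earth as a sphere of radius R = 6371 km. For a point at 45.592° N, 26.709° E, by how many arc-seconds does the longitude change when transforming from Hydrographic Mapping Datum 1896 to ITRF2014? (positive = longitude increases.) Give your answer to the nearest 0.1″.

At latitude 45.592°, cos φ = 0.699763.
One radian of longitude at latitude φ spans R cos φ, so Δλ = ΔE / (R cos φ) = 398.9 / (6371000 × 0.699763) = 8.9476e-05 rad = 18.456″.

Δλ = 18.5″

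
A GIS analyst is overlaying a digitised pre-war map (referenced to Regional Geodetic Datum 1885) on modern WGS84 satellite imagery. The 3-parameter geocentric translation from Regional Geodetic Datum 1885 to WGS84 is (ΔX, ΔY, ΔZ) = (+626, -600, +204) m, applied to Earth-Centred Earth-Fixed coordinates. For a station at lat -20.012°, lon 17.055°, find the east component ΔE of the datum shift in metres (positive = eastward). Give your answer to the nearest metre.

The local east axis at (φ, λ) is (−sin λ, cos λ, 0), so ΔE = −sin(17.055°)·626 + cos(17.055°)·(-600) = -757.21 m.

ΔE = -757 m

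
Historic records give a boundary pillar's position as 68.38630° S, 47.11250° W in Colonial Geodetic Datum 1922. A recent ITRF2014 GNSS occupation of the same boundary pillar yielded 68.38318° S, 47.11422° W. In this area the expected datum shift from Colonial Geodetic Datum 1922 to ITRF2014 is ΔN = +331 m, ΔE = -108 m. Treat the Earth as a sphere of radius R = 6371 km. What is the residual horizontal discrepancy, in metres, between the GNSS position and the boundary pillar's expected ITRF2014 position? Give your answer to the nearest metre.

41 m

Observed coordinate differences: Δφ = +0.00312°, Δλ = -0.00172°.
Converting to metres (1° lat = 111195 m, cos φ = 0.368347): observed ΔN = 346.9 m, observed ΔE = -70.4 m.
Subtracting the expected shift leaves a residual of 346.9 − (331) = 15.9 m north and -70.4 − (-108) = 37.6 m east.
Residual distance = √(15.9² + 37.6²) = 40.8 m.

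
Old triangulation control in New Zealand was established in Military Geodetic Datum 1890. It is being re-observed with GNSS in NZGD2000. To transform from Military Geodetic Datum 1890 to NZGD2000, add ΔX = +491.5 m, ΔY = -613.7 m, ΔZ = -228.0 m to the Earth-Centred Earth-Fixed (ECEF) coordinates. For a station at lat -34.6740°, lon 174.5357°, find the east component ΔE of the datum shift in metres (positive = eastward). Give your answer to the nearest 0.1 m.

At φ = -34.6740°, λ = 174.5357°: sin φ = -0.568906, cos φ = 0.822402, sin λ = 0.095226, cos λ = -0.995456.
ΔE = −sin λ·ΔX + cos λ·ΔY = −(0.095226)·(491.5) + (-0.995456)·(-613.7) = 564.11 m.

ΔE = 564.1 m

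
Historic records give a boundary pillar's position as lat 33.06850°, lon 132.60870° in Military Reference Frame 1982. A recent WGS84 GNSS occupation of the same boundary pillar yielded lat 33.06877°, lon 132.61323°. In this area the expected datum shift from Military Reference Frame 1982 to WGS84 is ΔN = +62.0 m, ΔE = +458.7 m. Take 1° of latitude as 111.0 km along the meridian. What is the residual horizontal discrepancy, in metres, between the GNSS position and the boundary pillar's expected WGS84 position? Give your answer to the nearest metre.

49 m

Observed coordinate differences: Δφ = +0.00027°, Δλ = +0.00453°.
Converting to metres (1° lat = 111000 m, cos φ = 0.838019): observed ΔN = 30.0 m, observed ΔE = 421.4 m.
Subtracting the expected shift leaves a residual of 30.0 − (62.0) = -32.0 m north and 421.4 − (458.7) = -37.3 m east.
Residual distance = √((-32.0)² + (-37.3)²) = 49.2 m.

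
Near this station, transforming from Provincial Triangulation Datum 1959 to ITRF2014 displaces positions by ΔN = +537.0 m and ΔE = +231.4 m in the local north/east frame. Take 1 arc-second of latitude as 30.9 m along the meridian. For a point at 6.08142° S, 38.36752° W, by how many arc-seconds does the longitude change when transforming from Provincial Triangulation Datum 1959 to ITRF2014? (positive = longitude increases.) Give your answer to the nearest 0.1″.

At latitude -6.08142°, cos φ = 0.994372.
1″ of longitude at this latitude = 30.90 × cos φ = 30.7261 m, so Δλ = 231.4 / 30.7261 = 7.531″.

Δλ = 7.5″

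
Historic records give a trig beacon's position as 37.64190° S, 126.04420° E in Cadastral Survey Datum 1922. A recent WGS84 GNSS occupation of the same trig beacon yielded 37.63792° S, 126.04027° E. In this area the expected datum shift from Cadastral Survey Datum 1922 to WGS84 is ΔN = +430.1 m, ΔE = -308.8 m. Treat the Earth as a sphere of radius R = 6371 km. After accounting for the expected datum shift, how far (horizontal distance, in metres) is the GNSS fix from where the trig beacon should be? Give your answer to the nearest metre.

39 m

Observed coordinate differences: Δφ = +0.00398°, Δλ = -0.00393°.
Converting to metres (1° lat = 111195 m, cos φ = 0.791843): observed ΔN = 442.6 m, observed ΔE = -346.0 m.
Subtracting the expected shift leaves a residual of 442.6 − (430.1) = 12.5 m north and -346.0 − (-308.8) = -37.2 m east.
Residual distance = √(12.5² + (-37.2)²) = 39.3 m.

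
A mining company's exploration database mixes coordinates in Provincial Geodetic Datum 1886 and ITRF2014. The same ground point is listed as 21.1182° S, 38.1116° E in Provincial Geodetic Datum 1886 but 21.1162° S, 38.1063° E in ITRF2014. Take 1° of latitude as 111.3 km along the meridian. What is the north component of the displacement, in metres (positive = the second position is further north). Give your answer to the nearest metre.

Δφ = -21.1162° − -21.1182° = +0.0020°; Δλ = 38.1063° − 38.1116° = -0.0053°.
ΔN = Δφ × 111300 = 222.6 m; ΔE = Δλ × 111300 × cos(-21.1182°) = -0.0053 × 111300 × 0.932839 = -550.3 m.

ΔN = 223 m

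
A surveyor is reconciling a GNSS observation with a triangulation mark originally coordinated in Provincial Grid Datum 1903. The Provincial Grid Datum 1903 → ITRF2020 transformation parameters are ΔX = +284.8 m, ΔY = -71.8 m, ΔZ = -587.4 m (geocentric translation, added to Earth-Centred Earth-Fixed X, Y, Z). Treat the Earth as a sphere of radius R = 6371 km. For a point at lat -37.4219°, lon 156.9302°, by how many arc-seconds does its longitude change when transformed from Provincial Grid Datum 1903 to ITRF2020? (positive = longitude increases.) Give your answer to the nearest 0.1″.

Δλ = -1.9″

sin φ = -0.607679, cos φ = 0.794182, sin λ = 0.391852, cos λ = -0.920028.
East component: ΔE = −sin λ·ΔX + cos λ·ΔY = −(0.391852)(284.8) + (-0.920028)(-71.8) = -45.54 m.
1° of latitude spans πR/180 = 111195 m; at latitude φ, 1° of longitude spans that × cos φ = 88309.1 m, so Δλ = -45.54 / 88309.1 × 3600 = -1.857″.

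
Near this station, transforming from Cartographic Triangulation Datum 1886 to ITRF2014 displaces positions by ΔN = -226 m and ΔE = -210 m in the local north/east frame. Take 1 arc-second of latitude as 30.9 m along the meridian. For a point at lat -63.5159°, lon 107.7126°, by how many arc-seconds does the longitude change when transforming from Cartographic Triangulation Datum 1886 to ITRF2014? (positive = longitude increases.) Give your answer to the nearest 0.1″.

At latitude -63.5159°, cos φ = 0.445949.
1″ of longitude at this latitude = 30.90 × cos φ = 13.7798 m, so Δλ = -210.0 / 13.7798 = -15.240″.

Δλ = -15.2″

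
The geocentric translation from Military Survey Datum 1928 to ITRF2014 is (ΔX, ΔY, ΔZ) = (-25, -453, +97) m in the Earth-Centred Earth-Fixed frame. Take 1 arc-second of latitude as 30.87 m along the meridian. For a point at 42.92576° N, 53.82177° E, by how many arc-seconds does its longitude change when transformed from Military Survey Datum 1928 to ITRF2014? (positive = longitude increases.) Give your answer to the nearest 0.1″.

Δλ = -10.9″

sin φ = 0.681050, cos φ = 0.732237, sin λ = 0.807185, cos λ = 0.590299.
East component: ΔE = −sin λ·ΔX + cos λ·ΔY = −(0.807185)(-25) + (0.590299)(-453) = -247.23 m.
1° of latitude spans 3600 × 30.87 = 111132 m; at latitude φ, 1° of longitude spans that × cos φ = 81374.9 m, so Δλ = -247.23 / 81374.9 × 3600 = -10.937″.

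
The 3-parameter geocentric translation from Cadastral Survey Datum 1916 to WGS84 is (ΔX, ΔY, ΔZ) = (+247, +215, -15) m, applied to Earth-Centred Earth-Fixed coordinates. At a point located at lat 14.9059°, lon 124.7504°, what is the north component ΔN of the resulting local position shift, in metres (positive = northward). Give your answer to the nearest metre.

At φ = 14.9059°, λ = 124.7504°: sin φ = 0.257232, cos φ = 0.966350, sin λ = 0.821643, cos λ = -0.570002.
ΔN = −sin φ cos λ·ΔX − sin φ sin λ·ΔY + cos φ·ΔZ = −(0.257232)(-0.570002)(247) − (0.257232)(0.821643)(215) + (0.966350)(-15) = -23.72 m.

ΔN = -24 m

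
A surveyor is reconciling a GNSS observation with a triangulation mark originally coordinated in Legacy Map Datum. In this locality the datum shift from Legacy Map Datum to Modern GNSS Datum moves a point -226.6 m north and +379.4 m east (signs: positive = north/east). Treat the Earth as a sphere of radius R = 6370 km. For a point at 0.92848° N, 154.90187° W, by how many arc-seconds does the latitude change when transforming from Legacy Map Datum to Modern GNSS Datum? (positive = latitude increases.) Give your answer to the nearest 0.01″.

On a sphere of radius R, 1 rad of latitude = R, so Δφ = ΔN / R = -226.6 / 6370000 = -3.5573e-05 rad = -7.337″.

Δφ = -7.34″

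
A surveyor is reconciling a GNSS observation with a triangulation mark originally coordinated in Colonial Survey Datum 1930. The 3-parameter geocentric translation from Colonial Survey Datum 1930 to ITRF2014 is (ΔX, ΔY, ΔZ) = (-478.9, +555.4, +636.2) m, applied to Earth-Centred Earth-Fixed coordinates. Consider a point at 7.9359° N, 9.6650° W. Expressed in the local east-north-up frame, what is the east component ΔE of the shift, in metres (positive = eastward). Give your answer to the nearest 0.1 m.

ΔE = 467.1 m

The local east axis at (φ, λ) is (−sin λ, cos λ, 0), so ΔE = −sin(-9.6650°)·(-478.9) + cos(-9.6650°)·555.4 = 467.12 m.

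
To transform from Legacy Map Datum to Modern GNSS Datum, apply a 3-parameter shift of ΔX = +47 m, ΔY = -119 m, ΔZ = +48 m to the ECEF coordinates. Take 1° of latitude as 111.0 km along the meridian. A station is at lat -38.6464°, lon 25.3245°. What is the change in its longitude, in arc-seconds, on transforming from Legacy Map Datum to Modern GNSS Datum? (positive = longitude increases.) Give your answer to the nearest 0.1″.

Δλ = -5.3″

sin φ = -0.624512, cos φ = 0.781015, sin λ = 0.427744, cos λ = 0.903900.
East component: ΔE = −sin λ·ΔX + cos λ·ΔY = −(0.427744)(47) + (0.903900)(-119) = -127.67 m.
1° of latitude spans 111000 m; at latitude φ, 1° of longitude spans that × cos φ = 86692.7 m, so Δλ = -127.67 / 86692.7 × 3600 = -5.302″.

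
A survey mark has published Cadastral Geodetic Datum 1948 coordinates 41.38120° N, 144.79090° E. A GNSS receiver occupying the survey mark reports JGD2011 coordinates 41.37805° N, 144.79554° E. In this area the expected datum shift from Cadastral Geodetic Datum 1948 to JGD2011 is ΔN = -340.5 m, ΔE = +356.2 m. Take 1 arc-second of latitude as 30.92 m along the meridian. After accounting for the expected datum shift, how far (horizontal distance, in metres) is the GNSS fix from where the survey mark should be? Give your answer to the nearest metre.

Observed coordinate differences: Δφ = -0.00315°, Δλ = +0.00464°.
Converting to metres (1° lat = 111312 m, cos φ = 0.750328): observed ΔN = -350.6 m, observed ΔE = 387.5 m.
Subtracting the expected shift leaves a residual of -350.6 − (-340.5) = -10.1 m north and 387.5 − (356.2) = 31.3 m east.
Residual distance = √((-10.1)² + 31.3²) = 32.9 m.

33 m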